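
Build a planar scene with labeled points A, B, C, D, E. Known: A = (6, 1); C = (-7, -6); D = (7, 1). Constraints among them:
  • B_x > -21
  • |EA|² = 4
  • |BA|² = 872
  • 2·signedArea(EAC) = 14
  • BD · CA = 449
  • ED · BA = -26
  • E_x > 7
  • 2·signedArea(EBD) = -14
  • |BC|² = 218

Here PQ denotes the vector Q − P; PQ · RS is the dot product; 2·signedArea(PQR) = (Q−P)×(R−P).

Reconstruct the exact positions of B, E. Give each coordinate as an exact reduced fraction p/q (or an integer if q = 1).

B = (-20, -13)
E = (8, 1)

1. B_x = -20  [line -13·x + -7·y + -351 = 0 ∩ |BC|² = 218]
2. B_y = -13  [line -13·x + -7·y + -351 = 0 ∩ |BC|² = 218]
   → B = (-20, -13)
3. E_x = 8  [2·signedArea(EAC) = 14 ∩ ED · BA = -26]
4. E_y = 1  [2·signedArea(EAC) = 14 ∩ ED · BA = -26]
   → E = (8, 1)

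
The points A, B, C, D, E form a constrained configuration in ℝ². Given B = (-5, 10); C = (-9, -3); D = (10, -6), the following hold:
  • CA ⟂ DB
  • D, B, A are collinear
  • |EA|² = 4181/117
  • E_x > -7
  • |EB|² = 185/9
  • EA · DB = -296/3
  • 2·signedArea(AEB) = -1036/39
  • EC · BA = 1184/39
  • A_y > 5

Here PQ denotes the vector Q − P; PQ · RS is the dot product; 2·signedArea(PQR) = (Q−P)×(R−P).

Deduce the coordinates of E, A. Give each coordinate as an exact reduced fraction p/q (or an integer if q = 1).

1. A_x = -5/13  [D, B, A are collinear ∩ CA ⟂ DB]
2. A_y = 66/13  [D, B, A are collinear ∩ CA ⟂ DB]
   → A = (-5/13, 66/13)
3. E_x = -19/3  [EA · DB = -296/3 ∩ 2·signedArea(AEB) = -1036/39]
4. E_y = 17/3  [EA · DB = -296/3 ∩ 2·signedArea(AEB) = -1036/39]
   → E = (-19/3, 17/3)

A = (-5/13, 66/13)
E = (-19/3, 17/3)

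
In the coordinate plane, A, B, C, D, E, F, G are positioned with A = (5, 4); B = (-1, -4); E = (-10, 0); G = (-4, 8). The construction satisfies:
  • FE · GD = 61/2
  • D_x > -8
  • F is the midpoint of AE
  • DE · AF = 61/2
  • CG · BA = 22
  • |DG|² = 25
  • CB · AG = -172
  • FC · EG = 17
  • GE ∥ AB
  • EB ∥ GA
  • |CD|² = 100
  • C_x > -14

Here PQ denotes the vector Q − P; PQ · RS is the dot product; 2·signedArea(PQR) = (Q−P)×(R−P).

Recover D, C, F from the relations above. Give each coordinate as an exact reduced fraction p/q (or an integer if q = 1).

1. C_x = -13  [CG · BA = 22 ∩ CB · AG = -172]
2. C_y = 12  [CG · BA = 22 ∩ CB · AG = -172]
   → C = (-13, 12)
3. F_x = -5/2  [F is the midpoint of AE]
4. F_y = 2  [F is the midpoint of AE]
   → F = (-5/2, 2)
5. D_x = -7  [line 15/2·x + 2·y + 89/2 = 0 ∩ |DG|² = 25]
6. D_y = 4  [line 15/2·x + 2·y + 89/2 = 0 ∩ |DG|² = 25]
   → D = (-7, 4)

C = (-13, 12)
D = (-7, 4)
F = (-5/2, 2)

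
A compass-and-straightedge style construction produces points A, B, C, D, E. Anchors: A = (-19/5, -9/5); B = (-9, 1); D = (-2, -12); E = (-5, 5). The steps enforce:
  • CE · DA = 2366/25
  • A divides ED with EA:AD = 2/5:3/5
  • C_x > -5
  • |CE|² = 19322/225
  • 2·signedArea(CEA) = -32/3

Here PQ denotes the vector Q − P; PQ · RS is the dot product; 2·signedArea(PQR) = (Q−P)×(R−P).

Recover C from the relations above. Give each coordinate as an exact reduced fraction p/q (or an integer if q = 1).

C = (-74/15, -64/15)

1. C_x = -74/15  [CE · DA = 2366/25 ∩ 2·signedArea(CEA) = -32/3]
2. C_y = -64/15  [CE · DA = 2366/25 ∩ 2·signedArea(CEA) = -32/3]
   → C = (-74/15, -64/15)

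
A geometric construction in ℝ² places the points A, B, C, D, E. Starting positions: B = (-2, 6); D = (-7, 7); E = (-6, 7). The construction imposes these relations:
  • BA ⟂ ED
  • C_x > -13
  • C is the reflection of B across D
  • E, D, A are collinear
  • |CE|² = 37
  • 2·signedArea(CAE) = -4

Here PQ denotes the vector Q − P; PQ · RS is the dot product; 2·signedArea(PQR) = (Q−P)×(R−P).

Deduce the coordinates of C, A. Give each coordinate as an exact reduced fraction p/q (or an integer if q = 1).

A = (-2, 7)
C = (-12, 8)

1. C_x = -12  [C is the reflection of B across D]
2. C_y = 8  [C is the reflection of B across D]
   → C = (-12, 8)
3. A_x = -2  [E, D, A are collinear ∩ BA ⟂ ED]
4. A_y = 7  [E, D, A are collinear ∩ BA ⟂ ED]
   → A = (-2, 7)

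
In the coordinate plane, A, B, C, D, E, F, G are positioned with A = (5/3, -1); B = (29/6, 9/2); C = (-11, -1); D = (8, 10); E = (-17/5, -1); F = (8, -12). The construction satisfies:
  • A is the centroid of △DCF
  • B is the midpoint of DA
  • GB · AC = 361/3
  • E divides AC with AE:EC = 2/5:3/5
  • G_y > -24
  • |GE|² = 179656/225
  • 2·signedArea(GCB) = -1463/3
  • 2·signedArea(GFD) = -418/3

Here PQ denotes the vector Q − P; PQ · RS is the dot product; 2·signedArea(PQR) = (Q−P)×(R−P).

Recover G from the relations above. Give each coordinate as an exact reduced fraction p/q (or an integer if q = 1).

G = (43/3, -23)

1. G_x = 43/3  [2·signedArea(GFD) = -418/3 ∩ 2·signedArea(GCB) = -1463/3]
2. G_y = -23  [2·signedArea(GFD) = -418/3 ∩ 2·signedArea(GCB) = -1463/3]
   → G = (43/3, -23)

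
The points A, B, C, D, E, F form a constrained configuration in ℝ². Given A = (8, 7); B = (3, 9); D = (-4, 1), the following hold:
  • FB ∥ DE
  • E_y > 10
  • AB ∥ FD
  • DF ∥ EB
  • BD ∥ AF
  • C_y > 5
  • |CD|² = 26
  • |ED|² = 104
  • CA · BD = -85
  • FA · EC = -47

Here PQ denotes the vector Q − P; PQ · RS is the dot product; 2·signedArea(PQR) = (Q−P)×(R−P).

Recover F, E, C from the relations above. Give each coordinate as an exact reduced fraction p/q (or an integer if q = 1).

C = (-3, 6)
E = (-2, 11)
F = (1, -1)

1. F_x = 1  [AB ∥ FD ∩ BD ∥ AF]
2. F_y = -1  [AB ∥ FD ∩ BD ∥ AF]
   → F = (1, -1)
3. E_x = -2  [DF ∥ EB ∩ FB ∥ DE]
4. E_y = 11  [DF ∥ EB ∩ FB ∥ DE]
   → E = (-2, 11)
5. C_x = -3  [line 7·x + 8·y + -27 = 0 ∩ |CD|² = 26]
6. C_y = 6  [line 7·x + 8·y + -27 = 0 ∩ |CD|² = 26]
   → C = (-3, 6)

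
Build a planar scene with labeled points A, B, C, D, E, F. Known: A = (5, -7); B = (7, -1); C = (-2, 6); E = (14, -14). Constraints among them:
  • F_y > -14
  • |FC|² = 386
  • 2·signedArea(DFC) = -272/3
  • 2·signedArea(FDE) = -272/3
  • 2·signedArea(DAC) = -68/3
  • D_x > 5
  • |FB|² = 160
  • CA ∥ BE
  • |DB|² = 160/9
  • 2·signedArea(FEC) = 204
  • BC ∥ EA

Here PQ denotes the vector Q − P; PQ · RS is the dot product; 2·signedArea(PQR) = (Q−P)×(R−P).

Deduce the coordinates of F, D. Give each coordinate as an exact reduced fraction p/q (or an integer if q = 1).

D = (17/3, -5)
F = (3, -13)

1. D_x = 17/3  [line -13·x + -7·y + 116/3 = 0 ∩ |DB|² = 160/9]
2. D_y = -5  [line -13·x + -7·y + 116/3 = 0 ∩ |DB|² = 160/9]
   → D = (17/3, -5)
3. F_x = 3  [2·signedArea(FDE) = -272/3 ∩ 2·signedArea(DFC) = -272/3]
4. F_y = -13  [2·signedArea(FDE) = -272/3 ∩ 2·signedArea(DFC) = -272/3]
   → F = (3, -13)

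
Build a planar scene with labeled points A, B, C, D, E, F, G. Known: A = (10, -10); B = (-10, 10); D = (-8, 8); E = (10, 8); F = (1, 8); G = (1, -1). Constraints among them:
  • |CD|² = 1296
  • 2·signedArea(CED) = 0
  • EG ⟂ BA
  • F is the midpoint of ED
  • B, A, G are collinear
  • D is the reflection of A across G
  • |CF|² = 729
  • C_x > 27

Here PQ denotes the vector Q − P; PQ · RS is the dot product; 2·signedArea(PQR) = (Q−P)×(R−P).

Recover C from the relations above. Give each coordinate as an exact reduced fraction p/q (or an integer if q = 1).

1. C_y = 8  [2·signedArea(CED) = 0]
2. C_x = 28  [|CF|² = 729]
   → C = (28, 8)

C = (28, 8)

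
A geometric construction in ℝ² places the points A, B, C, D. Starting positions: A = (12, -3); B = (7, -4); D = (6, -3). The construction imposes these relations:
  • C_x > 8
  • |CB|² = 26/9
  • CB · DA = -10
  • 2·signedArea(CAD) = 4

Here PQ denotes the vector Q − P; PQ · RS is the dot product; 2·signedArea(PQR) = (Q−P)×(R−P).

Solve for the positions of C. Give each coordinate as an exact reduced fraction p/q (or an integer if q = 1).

C = (26/3, -11/3)

1. C_x = 26/3  [CB · DA = -10 ∩ 2·signedArea(CAD) = 4]
2. C_y = -11/3  [CB · DA = -10 ∩ 2·signedArea(CAD) = 4]
   → C = (26/3, -11/3)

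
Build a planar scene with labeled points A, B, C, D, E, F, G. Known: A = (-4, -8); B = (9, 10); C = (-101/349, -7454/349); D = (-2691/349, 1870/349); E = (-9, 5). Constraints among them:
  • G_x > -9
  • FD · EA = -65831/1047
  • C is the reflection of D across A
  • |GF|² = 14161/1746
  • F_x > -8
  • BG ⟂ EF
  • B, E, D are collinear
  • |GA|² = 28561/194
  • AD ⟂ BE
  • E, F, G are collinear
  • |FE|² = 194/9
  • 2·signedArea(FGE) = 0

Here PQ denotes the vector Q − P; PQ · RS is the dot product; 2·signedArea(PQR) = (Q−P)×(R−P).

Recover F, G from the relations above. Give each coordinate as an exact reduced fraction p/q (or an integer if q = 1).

F = (-22/3, 2/3)
G = (-1621/194, 645/194)

1. F_x = -22/3  [line -5·x + 13·y + -136/3 = 0 ∩ |FE|² = 194/9]
2. F_y = 2/3  [line -5·x + 13·y + -136/3 = 0 ∩ |FE|² = 194/9]
   → F = (-22/3, 2/3)
3. G_x = -1621/194  [2·signedArea(FGE) = 0 ∩ BG ⟂ EF]
4. G_y = 645/194  [2·signedArea(FGE) = 0 ∩ BG ⟂ EF]
   → G = (-1621/194, 645/194)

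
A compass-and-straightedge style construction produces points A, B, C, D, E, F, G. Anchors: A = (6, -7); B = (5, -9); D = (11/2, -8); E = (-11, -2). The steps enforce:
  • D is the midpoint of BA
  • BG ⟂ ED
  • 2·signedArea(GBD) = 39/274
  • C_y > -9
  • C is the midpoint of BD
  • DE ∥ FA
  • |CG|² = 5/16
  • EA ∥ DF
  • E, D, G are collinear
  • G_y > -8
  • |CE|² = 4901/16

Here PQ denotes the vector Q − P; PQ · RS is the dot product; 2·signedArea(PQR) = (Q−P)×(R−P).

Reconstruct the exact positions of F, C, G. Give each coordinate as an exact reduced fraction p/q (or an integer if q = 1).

C = (21/4, -17/2)
F = (45/2, -13)
G = (737/137, -1090/137)

1. F_x = 45/2  [DE ∥ FA ∩ EA ∥ DF]
2. F_y = -13  [DE ∥ FA ∩ EA ∥ DF]
   → F = (45/2, -13)
3. C_x = 21/4  [C is the midpoint of BD]
4. C_y = -17/2  [C is the midpoint of BD]
   → C = (21/4, -17/2)
5. G_x = 737/137  [E, D, G are collinear ∩ BG ⟂ ED]
6. G_y = -1090/137  [E, D, G are collinear ∩ BG ⟂ ED]
   → G = (737/137, -1090/137)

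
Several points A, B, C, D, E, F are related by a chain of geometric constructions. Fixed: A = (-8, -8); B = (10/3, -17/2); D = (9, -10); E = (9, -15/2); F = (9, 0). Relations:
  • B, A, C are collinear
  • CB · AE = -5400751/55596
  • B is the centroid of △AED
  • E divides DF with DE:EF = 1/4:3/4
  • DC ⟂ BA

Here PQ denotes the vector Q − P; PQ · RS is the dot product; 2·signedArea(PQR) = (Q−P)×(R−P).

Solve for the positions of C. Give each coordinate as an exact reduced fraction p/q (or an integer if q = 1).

C = (41952/4633, -40550/4633)

1. C_x = 41952/4633  [B, A, C are collinear ∩ DC ⟂ BA]
2. C_y = -40550/4633  [B, A, C are collinear ∩ DC ⟂ BA]
   → C = (41952/4633, -40550/4633)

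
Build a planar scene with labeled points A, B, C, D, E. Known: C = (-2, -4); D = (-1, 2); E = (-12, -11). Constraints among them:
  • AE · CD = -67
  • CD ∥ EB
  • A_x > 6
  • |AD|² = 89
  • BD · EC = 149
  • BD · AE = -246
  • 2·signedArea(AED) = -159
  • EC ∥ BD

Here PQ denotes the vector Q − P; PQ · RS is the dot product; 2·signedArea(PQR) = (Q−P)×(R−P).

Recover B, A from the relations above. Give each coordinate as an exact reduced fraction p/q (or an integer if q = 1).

A = (7, -3)
B = (-11, -5)

1. B_x = -11  [EC ∥ BD ∩ CD ∥ EB]
2. B_y = -5  [EC ∥ BD ∩ CD ∥ EB]
   → B = (-11, -5)
3. A_x = 7  [AE · CD = -67 ∩ 2·signedArea(AED) = -159]
4. A_y = -3  [AE · CD = -67 ∩ 2·signedArea(AED) = -159]
   → A = (7, -3)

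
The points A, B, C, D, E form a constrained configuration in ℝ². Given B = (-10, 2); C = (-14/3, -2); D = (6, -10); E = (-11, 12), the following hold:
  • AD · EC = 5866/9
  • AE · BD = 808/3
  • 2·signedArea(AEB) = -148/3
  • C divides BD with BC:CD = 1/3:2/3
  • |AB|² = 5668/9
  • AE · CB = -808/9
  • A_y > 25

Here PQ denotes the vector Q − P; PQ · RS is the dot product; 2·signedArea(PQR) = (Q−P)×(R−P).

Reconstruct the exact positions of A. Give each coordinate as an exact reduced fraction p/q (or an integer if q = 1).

A = (-52/3, 26)

1. A_x = -52/3  [AE · BD = 808/3 ∩ AD · EC = 5866/9]
2. A_y = 26  [AE · BD = 808/3 ∩ AD · EC = 5866/9]
   → A = (-52/3, 26)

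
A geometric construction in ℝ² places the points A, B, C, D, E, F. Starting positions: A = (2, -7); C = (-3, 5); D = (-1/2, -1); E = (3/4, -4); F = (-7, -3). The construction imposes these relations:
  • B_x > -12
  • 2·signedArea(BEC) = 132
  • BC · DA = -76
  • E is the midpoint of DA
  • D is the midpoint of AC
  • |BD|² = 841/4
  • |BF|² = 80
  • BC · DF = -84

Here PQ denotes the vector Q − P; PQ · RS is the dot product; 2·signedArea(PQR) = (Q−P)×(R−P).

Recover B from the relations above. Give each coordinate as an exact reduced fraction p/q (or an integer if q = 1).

1. B_x = -11  [BC · DF = -84 ∩ 2·signedArea(BEC) = 132]
2. B_y = -11  [BC · DF = -84 ∩ 2·signedArea(BEC) = 132]
   → B = (-11, -11)

B = (-11, -11)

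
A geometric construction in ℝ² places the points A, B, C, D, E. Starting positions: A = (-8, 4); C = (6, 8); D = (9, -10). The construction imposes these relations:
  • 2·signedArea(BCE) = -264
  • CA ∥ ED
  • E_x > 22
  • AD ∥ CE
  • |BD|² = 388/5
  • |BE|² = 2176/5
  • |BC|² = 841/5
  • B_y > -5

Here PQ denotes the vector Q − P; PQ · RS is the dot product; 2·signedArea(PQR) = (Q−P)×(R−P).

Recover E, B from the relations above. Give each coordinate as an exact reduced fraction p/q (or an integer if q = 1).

B = (11/5, -22/5)
E = (23, -6)

1. E_x = 23  [CA ∥ ED ∩ AD ∥ CE]
2. E_y = -6  [CA ∥ ED ∩ AD ∥ CE]
   → E = (23, -6)
3. B_x = 11/5  [line 14·x + 17·y + 44 = 0 ∩ |BD|² = 388/5]
4. B_y = -22/5  [line 14·x + 17·y + 44 = 0 ∩ |BD|² = 388/5]
   → B = (11/5, -22/5)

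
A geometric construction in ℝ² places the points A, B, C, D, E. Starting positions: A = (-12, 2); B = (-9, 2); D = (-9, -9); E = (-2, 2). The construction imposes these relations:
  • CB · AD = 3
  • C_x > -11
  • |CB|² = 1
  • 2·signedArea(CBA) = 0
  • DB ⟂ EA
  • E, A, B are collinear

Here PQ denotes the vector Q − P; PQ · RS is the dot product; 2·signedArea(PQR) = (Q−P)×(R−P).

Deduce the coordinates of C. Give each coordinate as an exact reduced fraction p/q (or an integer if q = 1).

1. C_x = -10  [2·signedArea(CBA) = 0 ∩ CB · AD = 3]
2. C_y = 2  [2·signedArea(CBA) = 0 ∩ CB · AD = 3]
   → C = (-10, 2)

C = (-10, 2)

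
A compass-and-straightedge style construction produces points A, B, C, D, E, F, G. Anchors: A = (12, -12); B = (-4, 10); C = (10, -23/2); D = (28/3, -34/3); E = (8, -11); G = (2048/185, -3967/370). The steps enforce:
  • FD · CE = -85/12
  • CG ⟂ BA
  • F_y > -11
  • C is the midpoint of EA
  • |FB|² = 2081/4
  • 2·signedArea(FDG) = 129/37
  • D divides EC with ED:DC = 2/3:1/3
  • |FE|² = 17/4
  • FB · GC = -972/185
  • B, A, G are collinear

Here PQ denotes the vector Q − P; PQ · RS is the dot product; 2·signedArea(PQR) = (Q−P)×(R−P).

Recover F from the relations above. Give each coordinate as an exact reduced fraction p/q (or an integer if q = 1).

F = (6, -21/2)

1. F_x = 6  [FD · CE = -85/12 ∩ 2·signedArea(FDG) = 129/37]
2. F_y = -21/2  [FD · CE = -85/12 ∩ 2·signedArea(FDG) = 129/37]
   → F = (6, -21/2)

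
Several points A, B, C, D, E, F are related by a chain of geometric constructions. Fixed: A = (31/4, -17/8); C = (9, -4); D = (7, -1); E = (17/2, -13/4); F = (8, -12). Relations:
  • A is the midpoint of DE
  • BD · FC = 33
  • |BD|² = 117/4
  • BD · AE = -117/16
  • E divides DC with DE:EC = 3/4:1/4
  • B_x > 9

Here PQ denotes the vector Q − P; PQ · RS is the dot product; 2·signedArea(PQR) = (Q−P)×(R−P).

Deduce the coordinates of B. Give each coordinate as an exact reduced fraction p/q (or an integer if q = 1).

1. B_x = 10  [BD · FC = 33 ∩ BD · AE = -117/16]
2. B_y = -11/2  [BD · FC = 33 ∩ BD · AE = -117/16]
   → B = (10, -11/2)

B = (10, -11/2)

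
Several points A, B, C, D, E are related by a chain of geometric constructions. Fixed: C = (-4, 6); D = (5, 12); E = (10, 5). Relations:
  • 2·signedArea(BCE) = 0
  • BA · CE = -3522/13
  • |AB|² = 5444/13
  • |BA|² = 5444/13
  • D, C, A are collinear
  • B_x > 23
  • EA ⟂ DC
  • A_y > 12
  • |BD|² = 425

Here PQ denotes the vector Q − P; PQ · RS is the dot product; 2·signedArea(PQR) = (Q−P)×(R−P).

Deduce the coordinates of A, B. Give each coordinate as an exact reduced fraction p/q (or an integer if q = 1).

A = (68/13, 158/13)
B = (24, 4)

1. A_x = 68/13  [D, C, A are collinear ∩ EA ⟂ DC]
2. A_y = 158/13  [D, C, A are collinear ∩ EA ⟂ DC]
   → A = (68/13, 158/13)
3. B_x = 24  [2·signedArea(BCE) = 0 ∩ BA · CE = -3522/13]
4. B_y = 4  [2·signedArea(BCE) = 0 ∩ BA · CE = -3522/13]
   → B = (24, 4)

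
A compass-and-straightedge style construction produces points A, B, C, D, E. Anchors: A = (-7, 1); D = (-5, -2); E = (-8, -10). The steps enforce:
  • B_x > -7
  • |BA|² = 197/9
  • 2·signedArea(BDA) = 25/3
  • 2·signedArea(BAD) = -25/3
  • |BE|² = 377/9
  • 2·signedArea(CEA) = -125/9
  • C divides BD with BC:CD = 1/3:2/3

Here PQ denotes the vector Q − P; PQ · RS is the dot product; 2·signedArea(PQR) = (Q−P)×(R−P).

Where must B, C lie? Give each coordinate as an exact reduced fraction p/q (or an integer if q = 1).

B = (-20/3, -11/3)
C = (-55/9, -28/9)

1. B_x = -20/3  [line 3·x + 2·y + 82/3 = 0 ∩ |BA|² = 197/9]
2. B_y = -11/3  [line 3·x + 2·y + 82/3 = 0 ∩ |BA|² = 197/9]
   → B = (-20/3, -11/3)
3. C_x = -55/9  [C divides BD with BC:CD = 1/3:2/3]
4. C_y = -28/9  [C divides BD with BC:CD = 1/3:2/3]
   → C = (-55/9, -28/9)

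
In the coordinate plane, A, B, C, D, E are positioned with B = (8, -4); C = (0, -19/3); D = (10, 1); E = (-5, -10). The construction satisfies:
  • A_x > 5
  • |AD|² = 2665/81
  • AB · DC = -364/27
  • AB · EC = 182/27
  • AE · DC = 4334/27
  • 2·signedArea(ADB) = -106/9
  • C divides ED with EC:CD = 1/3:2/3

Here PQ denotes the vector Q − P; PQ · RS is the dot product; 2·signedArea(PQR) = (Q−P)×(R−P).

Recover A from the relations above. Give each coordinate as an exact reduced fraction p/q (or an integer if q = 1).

A = (6, -28/9)

1. A_x = 6  [2·signedArea(ADB) = -106/9 ∩ AB · EC = 182/27]
2. A_y = -28/9  [2·signedArea(ADB) = -106/9 ∩ AB · EC = 182/27]
   → A = (6, -28/9)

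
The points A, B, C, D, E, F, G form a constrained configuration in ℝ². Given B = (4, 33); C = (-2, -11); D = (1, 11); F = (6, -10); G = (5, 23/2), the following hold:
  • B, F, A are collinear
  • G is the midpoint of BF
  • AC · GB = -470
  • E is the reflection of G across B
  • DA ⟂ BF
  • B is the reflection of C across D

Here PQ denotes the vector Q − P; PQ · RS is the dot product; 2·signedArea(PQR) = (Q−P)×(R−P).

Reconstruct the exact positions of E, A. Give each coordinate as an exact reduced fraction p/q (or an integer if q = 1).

1. E_x = 3  [E is the reflection of G across B]
2. E_y = 109/2  [E is the reflection of G across B]
   → E = (3, 109/2)
3. A_x = 9292/1853  [B, F, A are collinear ∩ DA ⟂ BF]
4. A_y = 20729/1853  [B, F, A are collinear ∩ DA ⟂ BF]
   → A = (9292/1853, 20729/1853)

A = (9292/1853, 20729/1853)
E = (3, 109/2)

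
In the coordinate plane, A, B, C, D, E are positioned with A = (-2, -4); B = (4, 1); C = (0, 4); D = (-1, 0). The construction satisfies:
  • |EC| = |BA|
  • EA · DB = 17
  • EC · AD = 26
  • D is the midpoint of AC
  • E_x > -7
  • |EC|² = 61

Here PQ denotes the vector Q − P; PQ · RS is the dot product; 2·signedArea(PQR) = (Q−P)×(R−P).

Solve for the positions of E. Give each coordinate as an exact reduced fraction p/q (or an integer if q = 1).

1. E_x = -6  [EC · AD = 26 ∩ EA · DB = 17]
2. E_y = -1  [EC · AD = 26 ∩ EA · DB = 17]
   → E = (-6, -1)

E = (-6, -1)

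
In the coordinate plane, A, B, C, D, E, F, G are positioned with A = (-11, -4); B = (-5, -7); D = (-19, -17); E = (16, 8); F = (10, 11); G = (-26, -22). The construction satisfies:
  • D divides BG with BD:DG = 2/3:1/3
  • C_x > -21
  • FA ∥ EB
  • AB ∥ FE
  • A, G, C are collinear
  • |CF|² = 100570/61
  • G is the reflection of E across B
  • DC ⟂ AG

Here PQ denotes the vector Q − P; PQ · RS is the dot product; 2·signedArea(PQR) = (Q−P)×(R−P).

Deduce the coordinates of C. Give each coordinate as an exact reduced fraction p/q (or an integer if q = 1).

1. C_x = -1261/61  [A, G, C are collinear ∩ DC ⟂ AG]
2. C_y = -952/61  [A, G, C are collinear ∩ DC ⟂ AG]
   → C = (-1261/61, -952/61)

C = (-1261/61, -952/61)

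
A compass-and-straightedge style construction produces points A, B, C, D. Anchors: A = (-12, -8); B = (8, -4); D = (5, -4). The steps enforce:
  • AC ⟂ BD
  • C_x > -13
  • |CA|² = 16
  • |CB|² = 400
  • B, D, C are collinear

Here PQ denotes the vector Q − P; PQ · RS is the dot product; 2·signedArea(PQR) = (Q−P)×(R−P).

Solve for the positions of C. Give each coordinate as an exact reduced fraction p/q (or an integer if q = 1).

C = (-12, -4)

1. C_x = -12  [B, D, C are collinear ∩ AC ⟂ BD]
2. C_y = -4  [B, D, C are collinear ∩ AC ⟂ BD]
   → C = (-12, -4)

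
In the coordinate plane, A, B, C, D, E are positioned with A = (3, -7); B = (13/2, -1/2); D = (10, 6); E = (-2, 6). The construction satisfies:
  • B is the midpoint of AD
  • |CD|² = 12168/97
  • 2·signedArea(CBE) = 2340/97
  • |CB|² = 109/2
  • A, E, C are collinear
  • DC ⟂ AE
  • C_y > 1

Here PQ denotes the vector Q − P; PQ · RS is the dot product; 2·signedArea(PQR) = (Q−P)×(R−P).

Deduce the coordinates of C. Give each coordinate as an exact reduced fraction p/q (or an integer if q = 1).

1. C_x = -44/97  [A, E, C are collinear ∩ DC ⟂ AE]
2. C_y = 192/97  [A, E, C are collinear ∩ DC ⟂ AE]
   → C = (-44/97, 192/97)

C = (-44/97, 192/97)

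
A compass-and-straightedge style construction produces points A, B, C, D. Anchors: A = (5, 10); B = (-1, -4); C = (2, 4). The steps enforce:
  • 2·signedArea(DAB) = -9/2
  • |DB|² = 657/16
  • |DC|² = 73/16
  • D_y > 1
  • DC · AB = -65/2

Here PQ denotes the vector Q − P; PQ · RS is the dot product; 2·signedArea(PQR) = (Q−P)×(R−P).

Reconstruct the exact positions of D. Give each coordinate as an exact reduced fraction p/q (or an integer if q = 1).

D = (5/4, 2)

1. D_x = 5/4  [2·signedArea(DAB) = -9/2 ∩ DC · AB = -65/2]
2. D_y = 2  [2·signedArea(DAB) = -9/2 ∩ DC · AB = -65/2]
   → D = (5/4, 2)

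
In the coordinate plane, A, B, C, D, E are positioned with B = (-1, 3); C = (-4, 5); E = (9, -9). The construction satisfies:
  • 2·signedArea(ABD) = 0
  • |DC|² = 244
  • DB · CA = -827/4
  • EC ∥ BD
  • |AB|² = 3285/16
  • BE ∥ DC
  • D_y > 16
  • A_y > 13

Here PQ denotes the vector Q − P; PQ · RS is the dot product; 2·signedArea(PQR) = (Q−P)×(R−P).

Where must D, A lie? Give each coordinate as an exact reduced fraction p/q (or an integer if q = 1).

A = (-43/4, 27/2)
D = (-14, 17)

1. D_x = -14  [BE ∥ DC ∩ EC ∥ BD]
2. D_y = 17  [BE ∥ DC ∩ EC ∥ BD]
   → D = (-14, 17)
3. A_x = -43/4  [2·signedArea(ABD) = 0 ∩ DB · CA = -827/4]
4. A_y = 27/2  [2·signedArea(ABD) = 0 ∩ DB · CA = -827/4]
   → A = (-43/4, 27/2)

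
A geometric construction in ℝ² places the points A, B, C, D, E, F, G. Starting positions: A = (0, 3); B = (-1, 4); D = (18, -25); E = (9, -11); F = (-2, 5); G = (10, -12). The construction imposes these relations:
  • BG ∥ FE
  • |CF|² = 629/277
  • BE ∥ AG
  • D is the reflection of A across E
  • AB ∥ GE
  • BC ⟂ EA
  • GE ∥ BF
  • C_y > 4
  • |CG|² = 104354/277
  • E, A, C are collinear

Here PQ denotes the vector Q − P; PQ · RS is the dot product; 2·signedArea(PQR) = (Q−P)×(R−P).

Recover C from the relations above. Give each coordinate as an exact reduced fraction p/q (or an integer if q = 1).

1. C_x = -207/277  [E, A, C are collinear ∩ BC ⟂ EA]
2. C_y = 1153/277  [E, A, C are collinear ∩ BC ⟂ EA]
   → C = (-207/277, 1153/277)

C = (-207/277, 1153/277)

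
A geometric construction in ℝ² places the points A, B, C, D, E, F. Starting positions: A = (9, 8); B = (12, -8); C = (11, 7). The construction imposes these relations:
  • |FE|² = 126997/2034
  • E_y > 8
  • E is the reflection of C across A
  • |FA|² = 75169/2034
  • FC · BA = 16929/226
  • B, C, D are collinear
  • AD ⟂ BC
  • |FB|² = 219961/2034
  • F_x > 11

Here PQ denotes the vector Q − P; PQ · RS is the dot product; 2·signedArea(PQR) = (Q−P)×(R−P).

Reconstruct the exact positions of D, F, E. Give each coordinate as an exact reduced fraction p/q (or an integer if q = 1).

D = (2469/226, 1837/226)
E = (7, 9)
F = (7667/678, 537/226)

1. D_x = 2469/226  [B, C, D are collinear ∩ AD ⟂ BC]
2. D_y = 1837/226  [B, C, D are collinear ∩ AD ⟂ BC]
   → D = (2469/226, 1837/226)
3. F_x = 7667/678  [line 3·x + -16·y + 925/226 = 0 ∩ |FB|² = 219961/2034]
4. F_y = 537/226  [line 3·x + -16·y + 925/226 = 0 ∩ |FB|² = 219961/2034]
   → F = (7667/678, 537/226)
5. E_x = 7  [E is the reflection of C across A]
6. E_y = 9  [E is the reflection of C across A]
   → E = (7, 9)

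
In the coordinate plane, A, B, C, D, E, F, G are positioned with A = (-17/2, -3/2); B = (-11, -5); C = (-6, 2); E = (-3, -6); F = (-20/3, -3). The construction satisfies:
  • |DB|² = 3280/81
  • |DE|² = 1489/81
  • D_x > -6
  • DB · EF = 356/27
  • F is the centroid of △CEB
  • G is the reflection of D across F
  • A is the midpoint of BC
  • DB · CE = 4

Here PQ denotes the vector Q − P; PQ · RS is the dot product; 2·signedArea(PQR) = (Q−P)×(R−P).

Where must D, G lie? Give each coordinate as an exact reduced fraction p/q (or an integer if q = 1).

1. D_x = -47/9  [DB · EF = 356/27 ∩ DB · CE = 4]
2. D_y = -7/3  [DB · EF = 356/27 ∩ DB · CE = 4]
   → D = (-47/9, -7/3)
3. G_x = -73/9  [G is the reflection of D across F]
4. G_y = -11/3  [G is the reflection of D across F]
   → G = (-73/9, -11/3)

D = (-47/9, -7/3)
G = (-73/9, -11/3)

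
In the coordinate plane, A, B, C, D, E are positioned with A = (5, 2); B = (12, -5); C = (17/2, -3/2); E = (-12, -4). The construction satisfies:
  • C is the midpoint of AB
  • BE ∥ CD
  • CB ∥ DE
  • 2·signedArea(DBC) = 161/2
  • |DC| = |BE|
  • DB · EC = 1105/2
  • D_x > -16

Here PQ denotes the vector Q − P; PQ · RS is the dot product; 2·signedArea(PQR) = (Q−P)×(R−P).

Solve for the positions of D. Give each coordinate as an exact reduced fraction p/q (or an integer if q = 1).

D = (-31/2, -1/2)

1. D_x = -31/2  [CB ∥ DE ∩ BE ∥ CD]
2. D_y = -1/2  [CB ∥ DE ∩ BE ∥ CD]
   → D = (-31/2, -1/2)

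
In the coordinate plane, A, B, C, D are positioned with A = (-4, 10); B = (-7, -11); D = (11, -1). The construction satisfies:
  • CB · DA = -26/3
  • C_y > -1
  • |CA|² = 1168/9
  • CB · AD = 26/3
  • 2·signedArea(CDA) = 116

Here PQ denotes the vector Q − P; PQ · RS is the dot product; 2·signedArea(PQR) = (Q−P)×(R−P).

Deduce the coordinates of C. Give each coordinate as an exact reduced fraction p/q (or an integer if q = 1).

C = (0, -2/3)

1. C_x = 0  [2·signedArea(CDA) = 116 ∩ CB · DA = -26/3]
2. C_y = -2/3  [2·signedArea(CDA) = 116 ∩ CB · DA = -26/3]
   → C = (0, -2/3)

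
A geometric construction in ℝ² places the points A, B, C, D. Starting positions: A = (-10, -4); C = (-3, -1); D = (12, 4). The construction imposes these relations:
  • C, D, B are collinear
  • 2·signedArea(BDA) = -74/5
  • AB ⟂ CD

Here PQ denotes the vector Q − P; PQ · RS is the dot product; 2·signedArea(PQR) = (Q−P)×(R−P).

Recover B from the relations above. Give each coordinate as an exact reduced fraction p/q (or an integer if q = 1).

B = (-51/5, -17/5)

1. B_x = -51/5  [C, D, B are collinear ∩ AB ⟂ CD]
2. B_y = -17/5  [C, D, B are collinear ∩ AB ⟂ CD]
   → B = (-51/5, -17/5)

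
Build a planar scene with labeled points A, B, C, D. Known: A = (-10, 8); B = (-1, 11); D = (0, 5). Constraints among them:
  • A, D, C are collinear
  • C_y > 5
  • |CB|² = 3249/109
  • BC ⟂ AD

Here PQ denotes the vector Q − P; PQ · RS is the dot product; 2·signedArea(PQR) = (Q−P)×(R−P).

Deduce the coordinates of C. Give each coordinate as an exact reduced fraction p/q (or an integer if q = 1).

C = (-280/109, 629/109)

1. C_x = -280/109  [A, D, C are collinear ∩ BC ⟂ AD]
2. C_y = 629/109  [A, D, C are collinear ∩ BC ⟂ AD]
   → C = (-280/109, 629/109)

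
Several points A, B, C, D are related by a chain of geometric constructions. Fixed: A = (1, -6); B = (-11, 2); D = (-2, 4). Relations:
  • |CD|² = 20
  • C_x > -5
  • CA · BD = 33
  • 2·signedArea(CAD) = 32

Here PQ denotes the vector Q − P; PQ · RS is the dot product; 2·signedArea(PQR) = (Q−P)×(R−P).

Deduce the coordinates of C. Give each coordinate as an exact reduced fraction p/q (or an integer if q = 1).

C = (-4, 0)

1. C_x = -4  [2·signedArea(CAD) = 32 ∩ CA · BD = 33]
2. C_y = 0  [2·signedArea(CAD) = 32 ∩ CA · BD = 33]
   → C = (-4, 0)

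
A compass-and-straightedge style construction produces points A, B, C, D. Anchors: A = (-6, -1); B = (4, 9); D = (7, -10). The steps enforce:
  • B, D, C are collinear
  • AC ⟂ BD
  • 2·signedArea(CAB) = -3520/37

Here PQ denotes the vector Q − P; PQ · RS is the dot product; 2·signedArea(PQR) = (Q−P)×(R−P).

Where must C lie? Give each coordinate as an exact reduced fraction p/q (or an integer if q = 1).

C = (196/37, 29/37)

1. C_x = 196/37  [B, D, C are collinear ∩ AC ⟂ BD]
2. C_y = 29/37  [B, D, C are collinear ∩ AC ⟂ BD]
   → C = (196/37, 29/37)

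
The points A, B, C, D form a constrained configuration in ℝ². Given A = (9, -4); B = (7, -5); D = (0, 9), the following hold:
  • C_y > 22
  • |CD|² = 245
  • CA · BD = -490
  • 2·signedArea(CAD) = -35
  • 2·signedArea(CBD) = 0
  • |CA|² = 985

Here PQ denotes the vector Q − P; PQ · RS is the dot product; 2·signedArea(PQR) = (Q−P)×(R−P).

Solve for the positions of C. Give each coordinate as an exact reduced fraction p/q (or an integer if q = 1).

C = (-7, 23)

1. C_x = -7  [2·signedArea(CBD) = 0 ∩ CA · BD = -490]
2. C_y = 23  [2·signedArea(CBD) = 0 ∩ CA · BD = -490]
   → C = (-7, 23)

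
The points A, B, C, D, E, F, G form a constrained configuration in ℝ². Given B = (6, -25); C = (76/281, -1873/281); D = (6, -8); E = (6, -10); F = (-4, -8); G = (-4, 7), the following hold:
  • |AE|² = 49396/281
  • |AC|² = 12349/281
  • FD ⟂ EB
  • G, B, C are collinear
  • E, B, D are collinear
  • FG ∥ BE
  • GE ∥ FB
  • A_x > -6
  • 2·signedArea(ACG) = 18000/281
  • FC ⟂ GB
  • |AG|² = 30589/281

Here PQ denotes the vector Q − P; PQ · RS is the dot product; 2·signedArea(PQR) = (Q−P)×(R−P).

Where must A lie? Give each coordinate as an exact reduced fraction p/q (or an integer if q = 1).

A = (-1534/281, -936/281)

1. A_x = -1534/281  [line -3840/281·x + -1200/281·y + -24960/281 = 0 ∩ |AG|² = 30589/281]
2. A_y = -936/281  [line -3840/281·x + -1200/281·y + -24960/281 = 0 ∩ |AG|² = 30589/281]
   → A = (-1534/281, -936/281)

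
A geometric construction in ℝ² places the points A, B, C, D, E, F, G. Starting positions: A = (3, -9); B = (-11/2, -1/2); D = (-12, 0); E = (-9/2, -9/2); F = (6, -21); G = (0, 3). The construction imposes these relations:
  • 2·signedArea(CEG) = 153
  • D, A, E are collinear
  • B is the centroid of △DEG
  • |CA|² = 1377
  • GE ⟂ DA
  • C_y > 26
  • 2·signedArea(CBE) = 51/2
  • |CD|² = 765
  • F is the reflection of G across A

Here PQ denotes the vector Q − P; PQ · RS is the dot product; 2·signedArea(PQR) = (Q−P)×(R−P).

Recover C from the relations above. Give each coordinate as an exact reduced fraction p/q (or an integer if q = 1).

1. C_x = -6  [2·signedArea(CEG) = 153 ∩ 2·signedArea(CBE) = 51/2]
2. C_y = 27  [2·signedArea(CEG) = 153 ∩ 2·signedArea(CBE) = 51/2]
   → C = (-6, 27)

C = (-6, 27)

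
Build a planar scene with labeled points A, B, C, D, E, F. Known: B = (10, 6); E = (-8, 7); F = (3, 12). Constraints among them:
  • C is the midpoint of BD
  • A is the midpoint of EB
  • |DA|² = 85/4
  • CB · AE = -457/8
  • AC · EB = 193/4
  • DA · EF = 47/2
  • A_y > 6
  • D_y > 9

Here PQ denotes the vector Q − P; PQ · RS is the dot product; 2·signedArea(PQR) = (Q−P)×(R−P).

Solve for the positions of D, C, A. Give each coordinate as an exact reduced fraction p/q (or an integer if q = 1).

1. A_x = 1  [A is the midpoint of EB]
2. A_y = 13/2  [A is the midpoint of EB]
   → A = (1, 13/2)
3. D_x = -5/2  [line -11·x + -5·y + 20 = 0 ∩ |DA|² = 85/4]
4. D_y = 19/2  [line -11·x + -5·y + 20 = 0 ∩ |DA|² = 85/4]
   → D = (-5/2, 19/2)
5. C_x = 15/4  [C is the midpoint of BD]
6. C_y = 31/4  [C is the midpoint of BD]
   → C = (15/4, 31/4)

A = (1, 13/2)
C = (15/4, 31/4)
D = (-5/2, 19/2)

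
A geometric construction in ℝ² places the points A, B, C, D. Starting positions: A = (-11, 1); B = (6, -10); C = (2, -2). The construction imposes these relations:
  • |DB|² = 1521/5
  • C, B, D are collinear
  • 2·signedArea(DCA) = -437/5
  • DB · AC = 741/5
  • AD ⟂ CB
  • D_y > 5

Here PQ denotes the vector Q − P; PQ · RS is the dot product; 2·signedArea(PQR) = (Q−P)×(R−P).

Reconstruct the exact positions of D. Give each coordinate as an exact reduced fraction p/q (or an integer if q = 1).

1. D_x = -9/5  [C, B, D are collinear ∩ AD ⟂ CB]
2. D_y = 28/5  [C, B, D are collinear ∩ AD ⟂ CB]
   → D = (-9/5, 28/5)

D = (-9/5, 28/5)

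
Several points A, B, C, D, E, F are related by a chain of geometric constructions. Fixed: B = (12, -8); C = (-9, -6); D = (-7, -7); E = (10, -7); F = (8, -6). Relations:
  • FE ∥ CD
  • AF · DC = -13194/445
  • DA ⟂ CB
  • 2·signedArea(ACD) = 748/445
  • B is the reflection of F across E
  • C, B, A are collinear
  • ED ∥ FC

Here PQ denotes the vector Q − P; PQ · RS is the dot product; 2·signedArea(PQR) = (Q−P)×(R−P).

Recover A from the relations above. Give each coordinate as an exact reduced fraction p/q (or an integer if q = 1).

1. A_x = -3081/445  [C, B, A are collinear ∩ DA ⟂ CB]
2. A_y = -2758/445  [C, B, A are collinear ∩ DA ⟂ CB]
   → A = (-3081/445, -2758/445)

A = (-3081/445, -2758/445)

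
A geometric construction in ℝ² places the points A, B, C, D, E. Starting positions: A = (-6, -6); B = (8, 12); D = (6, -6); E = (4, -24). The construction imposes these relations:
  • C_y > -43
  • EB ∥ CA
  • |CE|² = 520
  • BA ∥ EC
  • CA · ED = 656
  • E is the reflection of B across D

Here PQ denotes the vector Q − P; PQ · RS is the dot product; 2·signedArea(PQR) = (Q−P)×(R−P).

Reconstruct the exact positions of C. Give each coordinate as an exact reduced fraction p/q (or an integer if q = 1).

1. C_x = -10  [EB ∥ CA ∩ BA ∥ EC]
2. C_y = -42  [EB ∥ CA ∩ BA ∥ EC]
   → C = (-10, -42)

C = (-10, -42)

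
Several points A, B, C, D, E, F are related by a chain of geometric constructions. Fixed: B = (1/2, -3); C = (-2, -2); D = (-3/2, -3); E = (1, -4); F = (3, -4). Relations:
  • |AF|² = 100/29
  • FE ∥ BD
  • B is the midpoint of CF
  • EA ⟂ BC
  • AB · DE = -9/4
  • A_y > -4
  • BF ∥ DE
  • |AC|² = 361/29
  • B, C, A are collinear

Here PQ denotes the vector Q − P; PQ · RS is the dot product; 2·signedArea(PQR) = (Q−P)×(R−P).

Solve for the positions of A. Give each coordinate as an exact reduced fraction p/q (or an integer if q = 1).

A = (37/29, -96/29)

1. A_x = 37/29  [B, C, A are collinear ∩ EA ⟂ BC]
2. A_y = -96/29  [B, C, A are collinear ∩ EA ⟂ BC]
   → A = (37/29, -96/29)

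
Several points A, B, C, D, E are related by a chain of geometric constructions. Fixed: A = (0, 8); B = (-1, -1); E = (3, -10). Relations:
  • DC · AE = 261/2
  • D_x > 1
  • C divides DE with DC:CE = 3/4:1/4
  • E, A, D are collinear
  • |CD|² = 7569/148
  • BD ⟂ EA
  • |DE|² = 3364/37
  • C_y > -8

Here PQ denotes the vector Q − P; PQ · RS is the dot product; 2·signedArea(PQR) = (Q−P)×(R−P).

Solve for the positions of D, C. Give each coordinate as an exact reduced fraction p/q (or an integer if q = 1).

C = (193/74, -283/37)
D = (53/37, -22/37)

1. D_x = 53/37  [E, A, D are collinear ∩ BD ⟂ EA]
2. D_y = -22/37  [E, A, D are collinear ∩ BD ⟂ EA]
   → D = (53/37, -22/37)
3. C_x = 193/74  [C divides DE with DC:CE = 3/4:1/4]
4. C_y = -283/37  [C divides DE with DC:CE = 3/4:1/4]
   → C = (193/74, -283/37)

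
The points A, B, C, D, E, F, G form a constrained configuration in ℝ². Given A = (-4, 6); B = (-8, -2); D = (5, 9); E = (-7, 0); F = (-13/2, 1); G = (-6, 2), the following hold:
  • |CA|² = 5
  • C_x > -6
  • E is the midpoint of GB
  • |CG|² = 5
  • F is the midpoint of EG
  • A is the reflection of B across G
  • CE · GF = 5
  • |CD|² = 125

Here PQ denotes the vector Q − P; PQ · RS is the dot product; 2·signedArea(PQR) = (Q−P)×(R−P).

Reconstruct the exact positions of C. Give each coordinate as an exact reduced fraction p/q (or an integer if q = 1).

1. C_x = -5  [line 1/2·x + 1·y + -3/2 = 0 ∩ |CG|² = 5]
2. C_y = 4  [line 1/2·x + 1·y + -3/2 = 0 ∩ |CG|² = 5]
   → C = (-5, 4)

C = (-5, 4)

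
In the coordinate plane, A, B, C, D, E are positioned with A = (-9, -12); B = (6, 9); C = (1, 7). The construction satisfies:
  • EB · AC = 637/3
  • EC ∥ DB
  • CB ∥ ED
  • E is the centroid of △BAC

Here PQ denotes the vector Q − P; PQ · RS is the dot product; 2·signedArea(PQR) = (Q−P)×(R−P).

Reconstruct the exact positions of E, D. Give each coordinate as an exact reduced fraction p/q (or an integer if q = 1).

D = (13/3, 10/3)
E = (-2/3, 4/3)

1. E_x = -2/3  [E is the centroid of △BAC]
2. E_y = 4/3  [E is the centroid of △BAC]
   → E = (-2/3, 4/3)
3. D_x = 13/3  [EC ∥ DB ∩ CB ∥ ED]
4. D_y = 10/3  [EC ∥ DB ∩ CB ∥ ED]
   → D = (13/3, 10/3)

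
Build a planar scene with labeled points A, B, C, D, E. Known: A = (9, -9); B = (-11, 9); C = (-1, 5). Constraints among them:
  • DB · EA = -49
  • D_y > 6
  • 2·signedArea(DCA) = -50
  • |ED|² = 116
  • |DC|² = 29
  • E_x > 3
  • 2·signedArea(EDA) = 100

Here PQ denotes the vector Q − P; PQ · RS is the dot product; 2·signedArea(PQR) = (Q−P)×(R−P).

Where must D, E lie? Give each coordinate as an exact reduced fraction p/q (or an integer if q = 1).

D = (-6, 7)
E = (4, 3)

1. D_x = -6  [line 14·x + 10·y + 14 = 0 ∩ |DC|² = 29]
2. D_y = 7  [line 14·x + 10·y + 14 = 0 ∩ |DC|² = 29]
   → D = (-6, 7)
3. E_x = 4  [2·signedArea(EDA) = 100 ∩ DB · EA = -49]
4. E_y = 3  [2·signedArea(EDA) = 100 ∩ DB · EA = -49]
   → E = (4, 3)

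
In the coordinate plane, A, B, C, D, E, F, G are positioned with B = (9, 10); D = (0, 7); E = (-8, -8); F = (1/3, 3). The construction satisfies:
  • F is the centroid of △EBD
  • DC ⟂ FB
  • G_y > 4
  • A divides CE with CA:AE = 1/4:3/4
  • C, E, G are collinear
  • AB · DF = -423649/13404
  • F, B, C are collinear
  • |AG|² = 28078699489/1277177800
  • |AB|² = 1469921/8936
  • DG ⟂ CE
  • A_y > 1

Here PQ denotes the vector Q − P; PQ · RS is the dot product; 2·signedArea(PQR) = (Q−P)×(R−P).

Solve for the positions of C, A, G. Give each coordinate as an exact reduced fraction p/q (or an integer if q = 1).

A = (-1943/4468, 5863/4468)
C = (2331/1117, 4933/1117)
G = (805137057/319294450, 1580977999/319294450)

1. C_x = 2331/1117  [F, B, C are collinear ∩ DC ⟂ FB]
2. C_y = 4933/1117  [F, B, C are collinear ∩ DC ⟂ FB]
   → C = (2331/1117, 4933/1117)
3. A_x = -1943/4468  [A divides CE with CA:AE = 1/4:3/4]
4. A_y = 5863/4468  [A divides CE with CA:AE = 1/4:3/4]
   → A = (-1943/4468, 5863/4468)
5. G_x = 805137057/319294450  [C, E, G are collinear ∩ DG ⟂ CE]
6. G_y = 1580977999/319294450  [C, E, G are collinear ∩ DG ⟂ CE]
   → G = (805137057/319294450, 1580977999/319294450)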